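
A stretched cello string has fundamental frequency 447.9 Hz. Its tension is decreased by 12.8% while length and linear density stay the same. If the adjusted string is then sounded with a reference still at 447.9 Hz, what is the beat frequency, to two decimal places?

For a string, f ∝ √T, so the new frequency is 447.9·√0.872 = 418.2532 Hz.
f_beat = |418.2532 − 447.9| = 29.65 Hz.

29.65 Hz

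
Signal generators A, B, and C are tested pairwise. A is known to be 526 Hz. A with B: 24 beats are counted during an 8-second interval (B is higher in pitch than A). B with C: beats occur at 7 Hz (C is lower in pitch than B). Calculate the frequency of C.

522 Hz

A–B: Beat frequency = 24/8 = 3 Hz.
B is above A, so f_B = 526 + 3 = 529 Hz.
C is below B, so f_C = 529 − 7 = 522 Hz.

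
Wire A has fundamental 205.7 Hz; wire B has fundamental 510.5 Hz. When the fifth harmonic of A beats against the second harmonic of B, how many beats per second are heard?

7.5 Hz

Fifth harmonic of the first: 5·205.7 = 1028.5 Hz.
Second harmonic of the second: 2·510.5 = 1021.0 Hz.
f_beat = |1028.5 − 1021.0| = 7.5 Hz.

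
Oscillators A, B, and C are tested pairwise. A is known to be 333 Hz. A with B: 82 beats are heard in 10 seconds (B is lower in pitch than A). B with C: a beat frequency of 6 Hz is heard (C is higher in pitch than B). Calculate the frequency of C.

330.8 Hz

A–B: Beat frequency = 82/10 = 8.2 Hz.
B is below A, so f_B = 333 − 8.2 = 324.8 Hz.
C is above B, so f_C = 324.8 + 6 = 330.8 Hz.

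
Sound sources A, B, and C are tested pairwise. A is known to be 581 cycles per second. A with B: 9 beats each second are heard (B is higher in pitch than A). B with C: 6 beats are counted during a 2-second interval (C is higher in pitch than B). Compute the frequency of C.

B is above A, so f_B = 581 + 9 = 590 Hz.
B–C: Beat frequency = 6/2 = 3 Hz.
C is above B, so f_C = 590 + 3 = 593 Hz.

593 Hz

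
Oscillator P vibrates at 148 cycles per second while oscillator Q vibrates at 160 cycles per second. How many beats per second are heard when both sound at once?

f_beat = |f₁ − f₂|.
|148 − 160| = 12 Hz.

12 Hz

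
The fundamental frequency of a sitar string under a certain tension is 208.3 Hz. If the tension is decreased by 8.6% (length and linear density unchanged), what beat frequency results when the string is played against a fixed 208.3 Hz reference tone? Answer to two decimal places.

For a string, f ∝ √T, so the new frequency is 208.3·√0.914 = 199.1418 Hz.
f_beat = |199.1418 − 208.3| = 9.16 Hz.

9.16 Hz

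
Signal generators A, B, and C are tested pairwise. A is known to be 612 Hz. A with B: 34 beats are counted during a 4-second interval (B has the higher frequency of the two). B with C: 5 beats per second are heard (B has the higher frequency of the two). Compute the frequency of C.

615.5 Hz

A–B: Beat frequency = 34/4 = 8.5 Hz.
B is above A, so f_B = 612 + 8.5 = 620.5 Hz.
C is below B, so f_C = 620.5 − 5 = 615.5 Hz.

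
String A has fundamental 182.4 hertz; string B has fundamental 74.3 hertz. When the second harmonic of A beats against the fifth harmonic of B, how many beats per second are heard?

Second harmonic of the first: 2·182.4 = 364.8 Hz.
Fifth harmonic of the second: 5·74.3 = 371.5 Hz.
f_beat = |364.8 − 371.5| = 6.7 Hz.

6.7 Hz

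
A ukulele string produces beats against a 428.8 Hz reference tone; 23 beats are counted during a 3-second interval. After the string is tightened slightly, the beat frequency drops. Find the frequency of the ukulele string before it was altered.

Beat frequency = 23/3 = 7.6667 Hz.
|f − 428.8| = 7.6667, so the ukulele string was at either 421.1333 Hz or 436.4667 Hz.
Increasing tension raises a string's frequency; the adjustment raises the ukulele string's frequency.
The beat rate fell, so the adjustment moved the ukulele string toward 428.8 Hz — it must have started below the reference.

421.1333 Hz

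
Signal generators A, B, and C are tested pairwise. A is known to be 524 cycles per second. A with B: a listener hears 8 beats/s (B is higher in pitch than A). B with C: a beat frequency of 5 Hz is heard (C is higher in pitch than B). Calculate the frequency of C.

537 Hz

B is above A, so f_B = 524 + 8 = 532 Hz.
C is above B, so f_C = 532 + 5 = 537 Hz.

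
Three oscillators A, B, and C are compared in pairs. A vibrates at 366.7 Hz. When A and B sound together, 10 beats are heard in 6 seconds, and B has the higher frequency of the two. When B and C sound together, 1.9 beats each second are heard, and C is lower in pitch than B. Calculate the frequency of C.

A–B: Beat frequency = 10/6 = 1.6667 Hz.
B is above A, so f_B = 366.7 + 1.6667 = 368.3667 Hz.
C is below B, so f_C = 368.3667 − 1.9 = 366.4667 Hz.

366.4667 Hz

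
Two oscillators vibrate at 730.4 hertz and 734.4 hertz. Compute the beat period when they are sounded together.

0.250 s

f_beat = |730.4 − 734.4| = 4 Hz.
Beat period T = 1 / f_beat = 1 / 4 s.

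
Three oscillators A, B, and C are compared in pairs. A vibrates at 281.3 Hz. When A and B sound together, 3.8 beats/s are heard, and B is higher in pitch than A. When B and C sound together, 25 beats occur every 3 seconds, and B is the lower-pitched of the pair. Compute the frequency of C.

B is above A, so f_B = 281.3 + 3.8 = 285.1 Hz.
B–C: Beat frequency = 25/3 = 8.3333 Hz.
C is above B, so f_C = 285.1 + 8.3333 = 293.4333 Hz.

293.4333 Hz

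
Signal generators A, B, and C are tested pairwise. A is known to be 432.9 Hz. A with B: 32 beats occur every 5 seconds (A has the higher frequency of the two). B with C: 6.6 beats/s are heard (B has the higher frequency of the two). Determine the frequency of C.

419.9 Hz

A–B: Beat frequency = 32/5 = 6.4 Hz.
B is below A, so f_B = 432.9 − 6.4 = 426.5 Hz.
C is below B, so f_C = 426.5 − 6.6 = 419.9 Hz.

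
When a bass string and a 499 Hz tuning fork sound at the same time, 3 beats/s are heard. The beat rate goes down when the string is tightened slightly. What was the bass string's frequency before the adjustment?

|f − 499| = 3, so the bass string was at either 496 Hz or 502 Hz.
Increasing tension raises a string's frequency; the adjustment raises the bass string's frequency.
The beat rate fell, so the adjustment moved the bass string toward 499 Hz — it must have started below the reference.

496 Hz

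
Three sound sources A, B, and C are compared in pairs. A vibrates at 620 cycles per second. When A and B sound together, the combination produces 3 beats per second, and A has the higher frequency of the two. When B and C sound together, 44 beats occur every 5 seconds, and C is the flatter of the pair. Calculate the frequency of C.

B is below A, so f_B = 620 − 3 = 617 Hz.
B–C: Beat frequency = 44/5 = 8.8 Hz.
C is below B, so f_C = 617 − 8.8 = 608.2 Hz.

608.2 Hz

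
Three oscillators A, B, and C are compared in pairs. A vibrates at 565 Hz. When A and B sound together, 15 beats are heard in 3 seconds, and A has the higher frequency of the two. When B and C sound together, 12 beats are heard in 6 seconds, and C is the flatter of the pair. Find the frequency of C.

A–B: Beat frequency = 15/3 = 5 Hz.
B is below A, so f_B = 565 − 5 = 560 Hz.
B–C: Beat frequency = 12/6 = 2 Hz.
C is below B, so f_C = 560 − 2 = 558 Hz.

558 Hz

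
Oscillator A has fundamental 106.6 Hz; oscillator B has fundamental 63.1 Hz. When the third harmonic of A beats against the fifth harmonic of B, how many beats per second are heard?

Third harmonic of the first: 3·106.6 = 319.8 Hz.
Fifth harmonic of the second: 5·63.1 = 315.5 Hz.
f_beat = |319.8 − 315.5| = 4.3 Hz.

4.3 Hz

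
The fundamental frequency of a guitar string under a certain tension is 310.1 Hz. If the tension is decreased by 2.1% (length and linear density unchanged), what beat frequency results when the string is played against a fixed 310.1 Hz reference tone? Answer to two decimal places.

For a string, f ∝ √T, so the new frequency is 310.1·√0.979 = 306.8267 Hz.
f_beat = |306.8267 − 310.1| = 3.27 Hz.

3.27 Hz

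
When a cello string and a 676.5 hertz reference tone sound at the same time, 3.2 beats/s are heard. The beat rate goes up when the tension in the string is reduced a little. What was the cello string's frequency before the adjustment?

673.3 Hz

|f − 676.5| = 3.2, so the cello string was at either 673.3 Hz or 679.7 Hz.
Lower tension means lower frequency; the adjustment lowers the cello string's frequency.
The beat rate rose, so the adjustment moved the cello string further from 676.5 Hz — it was already below the reference.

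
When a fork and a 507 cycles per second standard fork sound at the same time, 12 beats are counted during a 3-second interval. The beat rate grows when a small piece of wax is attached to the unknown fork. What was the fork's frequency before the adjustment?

503 Hz

Beat frequency = 12/3 = 4 Hz.
|f − 507| = 4, so the fork was at either 503 Hz or 511 Hz.
Loading a fork with wax lowers its frequency; the adjustment lowers the fork's frequency.
The beat rate rose, so the adjustment moved the fork further from 507 Hz — it was already below the reference.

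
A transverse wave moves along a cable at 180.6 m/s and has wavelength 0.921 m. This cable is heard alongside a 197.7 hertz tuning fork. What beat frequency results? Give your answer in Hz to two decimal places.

Source frequency f = v/λ = 180.6/0.921 = 196.0912 Hz.
f_beat = |196.0912 − 197.7| = 1.61 Hz.

1.61 Hz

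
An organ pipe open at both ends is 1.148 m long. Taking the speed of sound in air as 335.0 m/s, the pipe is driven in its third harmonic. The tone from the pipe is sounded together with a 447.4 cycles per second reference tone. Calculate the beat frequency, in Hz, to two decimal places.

9.68 Hz

Open pipe: f_n = n·v/(2L) = 3·335.0/(2·1.148) = 437.7178 Hz.
f_beat = |437.7178 − 447.4| = 9.68 Hz.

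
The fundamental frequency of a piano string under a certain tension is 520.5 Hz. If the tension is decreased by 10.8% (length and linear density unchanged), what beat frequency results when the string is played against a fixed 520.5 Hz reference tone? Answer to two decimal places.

For a string, f ∝ √T, so the new frequency is 520.5·√0.892 = 491.5901 Hz.
f_beat = |491.5901 − 520.5| = 28.91 Hz.

28.91 Hz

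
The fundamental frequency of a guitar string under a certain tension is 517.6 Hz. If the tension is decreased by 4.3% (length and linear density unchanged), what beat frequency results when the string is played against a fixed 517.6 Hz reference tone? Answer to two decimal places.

11.25 Hz

For a string, f ∝ √T, so the new frequency is 517.6·√0.957 = 506.3493 Hz.
f_beat = |506.3493 − 517.6| = 11.25 Hz.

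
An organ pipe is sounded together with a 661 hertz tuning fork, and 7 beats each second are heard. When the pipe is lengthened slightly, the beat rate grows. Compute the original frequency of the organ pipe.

654 Hz

|f − 661| = 7, so the organ pipe was at either 654 Hz or 668 Hz.
A longer pipe has a lower fundamental; the adjustment lowers the organ pipe's frequency.
The beat rate rose, so the adjustment moved the organ pipe further from 661 Hz — it was already below the reference.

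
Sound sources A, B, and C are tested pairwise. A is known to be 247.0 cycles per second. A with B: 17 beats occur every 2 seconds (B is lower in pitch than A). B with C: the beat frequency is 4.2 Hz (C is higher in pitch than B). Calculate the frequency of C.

A–B: Beat frequency = 17/2 = 8.5 Hz.
B is below A, so f_B = 247.0 − 8.5 = 238.5 Hz.
C is above B, so f_C = 238.5 + 4.2 = 242.7 Hz.

242.7 Hz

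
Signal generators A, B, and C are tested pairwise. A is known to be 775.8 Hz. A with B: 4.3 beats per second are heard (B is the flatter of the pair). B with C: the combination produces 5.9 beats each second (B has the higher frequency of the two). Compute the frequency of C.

765.6 Hz

B is below A, so f_B = 775.8 − 4.3 = 771.5 Hz.
C is below B, so f_C = 771.5 − 5.9 = 765.6 Hz.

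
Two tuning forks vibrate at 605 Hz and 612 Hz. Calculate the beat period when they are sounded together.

0.143 s

f_beat = |605 − 612| = 7 Hz.
Beat period T = 1 / f_beat = 1 / 7 s.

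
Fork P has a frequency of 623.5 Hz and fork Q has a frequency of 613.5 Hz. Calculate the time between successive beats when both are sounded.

f_beat = |623.5 − 613.5| = 10 Hz.
Beat period T = 1 / f_beat = 1 / 10 s.

0.100 s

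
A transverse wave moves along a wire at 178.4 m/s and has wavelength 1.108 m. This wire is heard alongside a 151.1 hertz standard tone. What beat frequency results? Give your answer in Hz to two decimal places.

Source frequency f = v/λ = 178.4/1.108 = 161.0108 Hz.
f_beat = |161.0108 − 151.1| = 9.91 Hz.

9.91 Hz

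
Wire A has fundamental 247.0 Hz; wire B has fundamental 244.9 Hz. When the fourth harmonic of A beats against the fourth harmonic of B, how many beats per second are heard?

Fourth harmonic of the first: 4·247.0 = 988.0 Hz.
Fourth harmonic of the second: 4·244.9 = 979.6 Hz.
f_beat = |988.0 − 979.6| = 8.4 Hz.

8.4 Hz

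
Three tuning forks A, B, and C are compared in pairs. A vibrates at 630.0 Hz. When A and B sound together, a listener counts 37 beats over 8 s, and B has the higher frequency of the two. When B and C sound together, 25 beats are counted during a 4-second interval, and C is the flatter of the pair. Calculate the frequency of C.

A–B: Beat frequency = 37/8 = 4.625 Hz.
B is above A, so f_B = 630.0 + 4.625 = 634.625 Hz.
B–C: Beat frequency = 25/4 = 6.25 Hz.
C is below B, so f_C = 634.625 − 6.25 = 628.375 Hz.

628.375 Hz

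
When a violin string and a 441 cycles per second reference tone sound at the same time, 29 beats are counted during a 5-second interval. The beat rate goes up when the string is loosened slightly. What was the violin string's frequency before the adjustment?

Beat frequency = 29/5 = 5.8 Hz.
|f − 441| = 5.8, so the violin string was at either 435.2 Hz or 446.8 Hz.
Reducing tension lowers a string's frequency; the adjustment lowers the violin string's frequency.
The beat rate rose, so the adjustment moved the violin string further from 441 Hz — it was already below the reference.

435.2 Hz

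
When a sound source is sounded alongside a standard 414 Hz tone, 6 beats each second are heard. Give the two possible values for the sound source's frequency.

408 Hz or 420 Hz

|f − 414| = 6, so f = 414 ± 6.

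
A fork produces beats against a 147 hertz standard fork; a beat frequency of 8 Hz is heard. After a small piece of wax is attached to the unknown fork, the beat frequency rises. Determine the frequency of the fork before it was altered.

139 Hz

|f − 147| = 8, so the fork was at either 139 Hz or 155 Hz.
Loading a fork with wax lowers its frequency; the adjustment lowers the fork's frequency.
The beat rate rose, so the adjustment moved the fork further from 147 Hz — it was already below the reference.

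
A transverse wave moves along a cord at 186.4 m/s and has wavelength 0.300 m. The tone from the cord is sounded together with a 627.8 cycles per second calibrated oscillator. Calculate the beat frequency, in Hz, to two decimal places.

6.47 Hz

Source frequency f = v/λ = 186.4/0.300 = 621.3333 Hz.
f_beat = |621.3333 − 627.8| = 6.47 Hz.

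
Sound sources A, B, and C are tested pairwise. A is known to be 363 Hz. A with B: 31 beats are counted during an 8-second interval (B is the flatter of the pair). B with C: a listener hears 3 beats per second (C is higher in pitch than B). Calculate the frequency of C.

A–B: Beat frequency = 31/8 = 3.875 Hz.
B is below A, so f_B = 363 − 3.875 = 359.125 Hz.
C is above B, so f_C = 359.125 + 3 = 362.125 Hz.

362.125 Hz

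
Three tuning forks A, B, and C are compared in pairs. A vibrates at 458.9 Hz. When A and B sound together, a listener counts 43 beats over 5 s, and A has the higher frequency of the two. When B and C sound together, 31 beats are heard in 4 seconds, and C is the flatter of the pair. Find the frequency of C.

A–B: Beat frequency = 43/5 = 8.6 Hz.
B is below A, so f_B = 458.9 − 8.6 = 450.3 Hz.
B–C: Beat frequency = 31/4 = 7.75 Hz.
C is below B, so f_C = 450.3 − 7.75 = 442.55 Hz.

442.55 Hz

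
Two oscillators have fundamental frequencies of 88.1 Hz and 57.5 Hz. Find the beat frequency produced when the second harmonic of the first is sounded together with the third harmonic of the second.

3.7 Hz

Second harmonic of the first: 2·88.1 = 176.2 Hz.
Third harmonic of the second: 3·57.5 = 172.5 Hz.
f_beat = |176.2 − 172.5| = 3.7 Hz.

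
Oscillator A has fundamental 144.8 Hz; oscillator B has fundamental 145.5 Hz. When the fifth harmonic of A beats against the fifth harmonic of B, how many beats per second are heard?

Fifth harmonic of the first: 5·144.8 = 724.0 Hz.
Fifth harmonic of the second: 5·145.5 = 727.5 Hz.
f_beat = |724.0 − 727.5| = 3.5 Hz.

3.5 Hz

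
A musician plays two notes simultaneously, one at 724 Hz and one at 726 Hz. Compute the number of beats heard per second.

2 Hz

Beats arise from superposition of two nearby frequencies; the beat rate is |f₁ − f₂|.
|724 − 726| = 2 Hz.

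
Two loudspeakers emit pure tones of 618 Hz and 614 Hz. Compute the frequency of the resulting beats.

f_beat = |f₁ − f₂|.
|618 − 614| = 4 Hz.

4 Hz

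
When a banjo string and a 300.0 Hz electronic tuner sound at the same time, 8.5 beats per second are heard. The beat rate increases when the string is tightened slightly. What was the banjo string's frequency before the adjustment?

308.5 Hz

|f − 300.0| = 8.5, so the banjo string was at either 291.5 Hz or 308.5 Hz.
Increasing tension raises a string's frequency; the adjustment raises the banjo string's frequency.
The beat rate rose, so the adjustment moved the banjo string further from 300.0 Hz — it was already above the reference.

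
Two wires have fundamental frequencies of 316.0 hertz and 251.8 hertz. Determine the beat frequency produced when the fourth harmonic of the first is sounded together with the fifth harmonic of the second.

Fourth harmonic of the first: 4·316.0 = 1264.0 Hz.
Fifth harmonic of the second: 5·251.8 = 1259.0 Hz.
f_beat = |1264.0 − 1259.0| = 5.0 Hz.

5.0 Hz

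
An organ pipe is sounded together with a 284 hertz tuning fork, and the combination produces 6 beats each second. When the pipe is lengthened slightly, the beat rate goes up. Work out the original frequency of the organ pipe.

|f − 284| = 6, so the organ pipe was at either 278 Hz or 290 Hz.
A longer pipe has a lower fundamental; the adjustment lowers the organ pipe's frequency.
The beat rate rose, so the adjustment moved the organ pipe further from 284 Hz — it was already below the reference.

278 Hz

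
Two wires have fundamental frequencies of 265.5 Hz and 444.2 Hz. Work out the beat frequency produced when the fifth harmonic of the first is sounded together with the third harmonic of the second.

Fifth harmonic of the first: 5·265.5 = 1327.5 Hz.
Third harmonic of the second: 3·444.2 = 1332.6 Hz.
f_beat = |1327.5 − 1332.6| = 5.1 Hz.

5.1 Hz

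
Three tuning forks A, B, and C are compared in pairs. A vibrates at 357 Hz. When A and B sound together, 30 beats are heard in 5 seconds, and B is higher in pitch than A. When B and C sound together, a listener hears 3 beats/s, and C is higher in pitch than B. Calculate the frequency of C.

A–B: Beat frequency = 30/5 = 6 Hz.
B is above A, so f_B = 357 + 6 = 363 Hz.
C is above B, so f_C = 363 + 3 = 366 Hz.

366 Hz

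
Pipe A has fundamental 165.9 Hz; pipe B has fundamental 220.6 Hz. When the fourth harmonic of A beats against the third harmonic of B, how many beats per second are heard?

Fourth harmonic of the first: 4·165.9 = 663.6 Hz.
Third harmonic of the second: 3·220.6 = 661.8 Hz.
f_beat = |663.6 − 661.8| = 1.8 Hz.

1.8 Hz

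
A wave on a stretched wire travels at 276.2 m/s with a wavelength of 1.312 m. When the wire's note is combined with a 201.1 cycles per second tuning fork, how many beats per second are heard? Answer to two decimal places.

9.42 Hz

Source frequency f = v/λ = 276.2/1.312 = 210.5183 Hz.
f_beat = |210.5183 − 201.1| = 9.42 Hz.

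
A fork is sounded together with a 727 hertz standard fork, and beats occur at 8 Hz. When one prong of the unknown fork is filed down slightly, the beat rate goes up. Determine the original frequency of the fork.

735 Hz

|f − 727| = 8, so the fork was at either 719 Hz or 735 Hz.
Filing a prong removes mass and raises the fork's frequency; the adjustment raises the fork's frequency.
The beat rate rose, so the adjustment moved the fork further from 727 Hz — it was already above the reference.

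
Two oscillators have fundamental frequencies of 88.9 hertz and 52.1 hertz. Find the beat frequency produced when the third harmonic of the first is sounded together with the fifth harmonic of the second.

Third harmonic of the first: 3·88.9 = 266.7 Hz.
Fifth harmonic of the second: 5·52.1 = 260.5 Hz.
f_beat = |266.7 − 260.5| = 6.2 Hz.

6.2 Hz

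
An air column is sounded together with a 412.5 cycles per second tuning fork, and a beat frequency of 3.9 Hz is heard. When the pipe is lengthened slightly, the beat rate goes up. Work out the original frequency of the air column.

408.6 Hz

|f − 412.5| = 3.9, so the air column was at either 408.6 Hz or 416.4 Hz.
A longer pipe has a lower fundamental; the adjustment lowers the air column's frequency.
The beat rate rose, so the adjustment moved the air column further from 412.5 Hz — it was already below the reference.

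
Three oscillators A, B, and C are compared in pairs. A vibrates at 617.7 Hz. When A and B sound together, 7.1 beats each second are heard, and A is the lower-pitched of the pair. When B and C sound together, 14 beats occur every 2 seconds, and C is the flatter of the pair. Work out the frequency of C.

617.8 Hz

B is above A, so f_B = 617.7 + 7.1 = 624.8 Hz.
B–C: Beat frequency = 14/2 = 7 Hz.
C is below B, so f_C = 624.8 − 7 = 617.8 Hz.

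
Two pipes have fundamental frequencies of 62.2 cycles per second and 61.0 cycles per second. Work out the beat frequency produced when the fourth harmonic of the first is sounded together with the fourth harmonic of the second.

4.8 Hz

Fourth harmonic of the first: 4·62.2 = 248.8 Hz.
Fourth harmonic of the second: 4·61.0 = 244.0 Hz.
f_beat = |248.8 − 244.0| = 4.8 Hz.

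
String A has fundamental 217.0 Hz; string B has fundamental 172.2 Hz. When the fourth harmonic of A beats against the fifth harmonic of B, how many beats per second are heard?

Fourth harmonic of the first: 4·217.0 = 868.0 Hz.
Fifth harmonic of the second: 5·172.2 = 861.0 Hz.
f_beat = |868.0 − 861.0| = 7.0 Hz.

7.0 Hz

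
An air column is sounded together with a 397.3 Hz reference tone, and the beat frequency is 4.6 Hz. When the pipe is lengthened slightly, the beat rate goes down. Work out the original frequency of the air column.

|f − 397.3| = 4.6, so the air column was at either 392.7 Hz or 401.9 Hz.
A longer pipe has a lower fundamental; the adjustment lowers the air column's frequency.
The beat rate fell, so the adjustment moved the air column toward 397.3 Hz — it must have started above the reference.

401.9 Hz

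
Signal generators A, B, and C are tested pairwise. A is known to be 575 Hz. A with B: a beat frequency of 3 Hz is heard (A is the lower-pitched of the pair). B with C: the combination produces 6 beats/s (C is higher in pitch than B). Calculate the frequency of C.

B is above A, so f_B = 575 + 3 = 578 Hz.
C is above B, so f_C = 578 + 6 = 584 Hz.

584 Hz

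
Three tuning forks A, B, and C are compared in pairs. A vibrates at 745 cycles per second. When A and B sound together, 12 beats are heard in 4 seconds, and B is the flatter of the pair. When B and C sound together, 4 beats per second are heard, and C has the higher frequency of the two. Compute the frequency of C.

746 Hz

A–B: Beat frequency = 12/4 = 3 Hz.
B is below A, so f_B = 745 − 3 = 742 Hz.
C is above B, so f_C = 742 + 4 = 746 Hz.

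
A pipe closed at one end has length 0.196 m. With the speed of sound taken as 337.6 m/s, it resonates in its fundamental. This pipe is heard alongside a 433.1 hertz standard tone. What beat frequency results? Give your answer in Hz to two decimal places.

Closed pipe (odd harmonics): f_n = n·v/(4L) = 1·337.6/(4·0.196) = 430.6122 Hz.
f_beat = |430.6122 − 433.1| = 2.49 Hz.

2.49 Hz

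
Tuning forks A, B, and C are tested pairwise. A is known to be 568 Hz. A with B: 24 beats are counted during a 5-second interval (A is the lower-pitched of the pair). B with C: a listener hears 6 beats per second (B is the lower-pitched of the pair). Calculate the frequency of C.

A–B: Beat frequency = 24/5 = 4.8 Hz.
B is above A, so f_B = 568 + 4.8 = 572.8 Hz.
C is above B, so f_C = 572.8 + 6 = 578.8 Hz.

578.8 Hz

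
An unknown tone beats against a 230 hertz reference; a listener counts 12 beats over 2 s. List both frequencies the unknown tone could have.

Beat frequency = 12/2 = 6 Hz.
|f − 230| = 6, so f = 230 ± 6.

224 Hz or 236 Hz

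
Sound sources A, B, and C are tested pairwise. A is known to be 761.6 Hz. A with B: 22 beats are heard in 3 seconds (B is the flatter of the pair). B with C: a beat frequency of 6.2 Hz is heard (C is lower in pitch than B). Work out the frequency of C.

748.0667 Hz

A–B: Beat frequency = 22/3 = 7.3333 Hz.
B is below A, so f_B = 761.6 − 7.3333 = 754.2667 Hz.
C is below B, so f_C = 754.2667 − 6.2 = 748.0667 Hz.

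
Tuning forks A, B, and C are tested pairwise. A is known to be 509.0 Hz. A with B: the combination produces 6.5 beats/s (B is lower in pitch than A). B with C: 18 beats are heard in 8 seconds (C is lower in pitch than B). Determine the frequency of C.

500.25 Hz

B is below A, so f_B = 509.0 − 6.5 = 502.5 Hz.
B–C: Beat frequency = 18/8 = 2.25 Hz.
C is below B, so f_C = 502.5 − 2.25 = 500.25 Hz.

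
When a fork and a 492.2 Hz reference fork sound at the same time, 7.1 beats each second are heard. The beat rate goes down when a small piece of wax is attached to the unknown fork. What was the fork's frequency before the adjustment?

499.3 Hz

|f − 492.2| = 7.1, so the fork was at either 485.1 Hz or 499.3 Hz.
Loading a fork with wax lowers its frequency; the adjustment lowers the fork's frequency.
The beat rate fell, so the adjustment moved the fork toward 492.2 Hz — it must have started above the reference.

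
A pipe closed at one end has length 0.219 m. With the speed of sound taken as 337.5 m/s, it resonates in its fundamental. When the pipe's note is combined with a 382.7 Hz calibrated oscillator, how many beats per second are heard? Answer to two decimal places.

2.57 Hz

Closed pipe (odd harmonics): f_n = n·v/(4L) = 1·337.5/(4·0.219) = 385.2740 Hz.
f_beat = |385.2740 − 382.7| = 2.57 Hz.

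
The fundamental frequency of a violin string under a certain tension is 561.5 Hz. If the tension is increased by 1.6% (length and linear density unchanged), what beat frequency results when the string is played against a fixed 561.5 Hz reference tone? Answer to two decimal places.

For a string, f ∝ √T, so the new frequency is 561.5·√1.016 = 565.9742 Hz.
f_beat = |565.9742 − 561.5| = 4.47 Hz.

4.47 Hz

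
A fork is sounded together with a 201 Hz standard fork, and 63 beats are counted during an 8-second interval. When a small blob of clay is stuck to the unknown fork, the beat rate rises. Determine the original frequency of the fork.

Beat frequency = 63/8 = 7.875 Hz.
|f − 201| = 7.875, so the fork was at either 193.125 Hz or 208.875 Hz.
Adding mass to a fork lowers its frequency; the adjustment lowers the fork's frequency.
The beat rate rose, so the adjustment moved the fork further from 201 Hz — it was already below the reference.

193.125 Hz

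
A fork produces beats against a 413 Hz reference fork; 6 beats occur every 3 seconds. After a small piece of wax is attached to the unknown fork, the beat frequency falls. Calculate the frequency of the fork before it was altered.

Beat frequency = 6/3 = 2 Hz.
|f − 413| = 2, so the fork was at either 411 Hz or 415 Hz.
Loading a fork with wax lowers its frequency; the adjustment lowers the fork's frequency.
The beat rate fell, so the adjustment moved the fork toward 413 Hz — it must have started above the reference.

415 Hz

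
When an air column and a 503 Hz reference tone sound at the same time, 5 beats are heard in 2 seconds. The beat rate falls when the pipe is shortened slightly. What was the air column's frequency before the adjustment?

500.5 Hz

Beat frequency = 5/2 = 2.5 Hz.
|f − 503| = 2.5, so the air column was at either 500.5 Hz or 505.5 Hz.
A shorter pipe has a higher fundamental; the adjustment raises the air column's frequency.
The beat rate fell, so the adjustment moved the air column toward 503 Hz — it must have started below the reference.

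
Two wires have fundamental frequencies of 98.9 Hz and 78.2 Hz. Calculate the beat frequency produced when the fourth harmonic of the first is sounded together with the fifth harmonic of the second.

Fourth harmonic of the first: 4·98.9 = 395.6 Hz.
Fifth harmonic of the second: 5·78.2 = 391.0 Hz.
f_beat = |395.6 − 391.0| = 4.6 Hz.

4.6 Hz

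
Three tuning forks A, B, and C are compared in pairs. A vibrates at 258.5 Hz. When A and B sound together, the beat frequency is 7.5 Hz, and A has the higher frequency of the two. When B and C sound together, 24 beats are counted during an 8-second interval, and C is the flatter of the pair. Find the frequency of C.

248 Hz

B is below A, so f_B = 258.5 − 7.5 = 251 Hz.
B–C: Beat frequency = 24/8 = 3 Hz.
C is below B, so f_C = 251 − 3 = 248 Hz.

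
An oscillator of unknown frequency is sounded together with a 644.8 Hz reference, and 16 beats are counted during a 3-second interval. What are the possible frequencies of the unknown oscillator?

Beat frequency = 16/3 = 5.3333 Hz.
|f − 644.8| = 5.3333, so f = 644.8 ± 5.3333.

639.4667 Hz or 650.1333 Hz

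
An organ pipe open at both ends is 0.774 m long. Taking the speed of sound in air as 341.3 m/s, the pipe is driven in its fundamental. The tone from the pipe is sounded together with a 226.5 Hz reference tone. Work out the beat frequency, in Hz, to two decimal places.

Open pipe: f_n = n·v/(2L) = 1·341.3/(2·0.774) = 220.4780 Hz.
f_beat = |220.4780 − 226.5| = 6.02 Hz.

6.02 Hz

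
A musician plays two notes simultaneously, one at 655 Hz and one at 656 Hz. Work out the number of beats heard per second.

Beats arise from superposition of two nearby frequencies; the beat rate is |f₁ − f₂|.
|655 − 656| = 1 Hz.

1 Hz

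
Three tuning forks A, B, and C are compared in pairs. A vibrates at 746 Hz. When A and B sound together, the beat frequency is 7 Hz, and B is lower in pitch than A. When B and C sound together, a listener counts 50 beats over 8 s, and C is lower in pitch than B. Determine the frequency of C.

B is below A, so f_B = 746 − 7 = 739 Hz.
B–C: Beat frequency = 50/8 = 6.25 Hz.
C is below B, so f_C = 739 − 6.25 = 732.75 Hz.

732.75 Hz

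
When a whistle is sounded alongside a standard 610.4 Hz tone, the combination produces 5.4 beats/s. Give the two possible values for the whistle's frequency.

605 Hz or 615.8 Hz

|f − 610.4| = 5.4, so f = 610.4 ± 5.4.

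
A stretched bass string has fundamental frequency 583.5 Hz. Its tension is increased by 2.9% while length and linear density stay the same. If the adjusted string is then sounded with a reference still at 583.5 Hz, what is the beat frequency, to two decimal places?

8.40 Hz

For a string, f ∝ √T, so the new frequency is 583.5·√1.029 = 591.9003 Hz.
f_beat = |591.9003 − 583.5| = 8.40 Hz.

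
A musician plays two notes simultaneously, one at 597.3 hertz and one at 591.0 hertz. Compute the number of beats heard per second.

Beats arise from superposition of two nearby frequencies; the beat rate is |f₁ − f₂|.
|597.3 − 591.0| = 6.3 Hz.

6.3 Hz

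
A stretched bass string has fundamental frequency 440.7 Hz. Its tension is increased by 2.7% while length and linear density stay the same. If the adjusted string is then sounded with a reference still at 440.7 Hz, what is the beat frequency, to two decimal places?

5.91 Hz

For a string, f ∝ √T, so the new frequency is 440.7·√1.027 = 446.6098 Hz.
f_beat = |446.6098 − 440.7| = 5.91 Hz.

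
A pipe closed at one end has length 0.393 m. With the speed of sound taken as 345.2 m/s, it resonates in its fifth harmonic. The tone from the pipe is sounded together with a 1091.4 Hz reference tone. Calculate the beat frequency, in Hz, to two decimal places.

Closed pipe (odd harmonics): f_n = n·v/(4L) = 5·345.2/(4·0.393) = 1097.9644 Hz.
f_beat = |1097.9644 − 1091.4| = 6.56 Hz.

6.56 Hz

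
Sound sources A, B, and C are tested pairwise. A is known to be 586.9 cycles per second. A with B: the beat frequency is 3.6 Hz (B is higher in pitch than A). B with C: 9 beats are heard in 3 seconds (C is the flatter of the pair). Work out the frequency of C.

B is above A, so f_B = 586.9 + 3.6 = 590.5 Hz.
B–C: Beat frequency = 9/3 = 3 Hz.
C is below B, so f_C = 590.5 − 3 = 587.5 Hz.

587.5 Hz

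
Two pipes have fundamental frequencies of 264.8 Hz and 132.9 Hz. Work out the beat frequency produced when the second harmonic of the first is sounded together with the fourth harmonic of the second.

Second harmonic of the first: 2·264.8 = 529.6 Hz.
Fourth harmonic of the second: 4·132.9 = 531.6 Hz.
f_beat = |529.6 − 531.6| = 2.0 Hz.

2.0 Hz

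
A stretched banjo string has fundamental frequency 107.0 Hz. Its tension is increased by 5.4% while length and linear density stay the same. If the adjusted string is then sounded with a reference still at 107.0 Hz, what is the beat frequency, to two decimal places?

2.85 Hz

For a string, f ∝ √T, so the new frequency is 107.0·√1.054 = 109.8510 Hz.
f_beat = |109.8510 − 107.0| = 2.85 Hz.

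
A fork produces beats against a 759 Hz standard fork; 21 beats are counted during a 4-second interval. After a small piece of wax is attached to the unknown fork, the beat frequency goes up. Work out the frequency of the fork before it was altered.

Beat frequency = 21/4 = 5.25 Hz.
|f − 759| = 5.25, so the fork was at either 753.75 Hz or 764.25 Hz.
Loading a fork with wax lowers its frequency; the adjustment lowers the fork's frequency.
The beat rate rose, so the adjustment moved the fork further from 759 Hz — it was already below the reference.

753.75 Hz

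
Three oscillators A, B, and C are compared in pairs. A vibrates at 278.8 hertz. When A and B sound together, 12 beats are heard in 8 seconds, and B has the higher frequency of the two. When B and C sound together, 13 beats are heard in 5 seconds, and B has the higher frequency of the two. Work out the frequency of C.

A–B: Beat frequency = 12/8 = 1.5 Hz.
B is above A, so f_B = 278.8 + 1.5 = 280.3 Hz.
B–C: Beat frequency = 13/5 = 2.6 Hz.
C is below B, so f_C = 280.3 − 2.6 = 277.7 Hz.

277.7 Hz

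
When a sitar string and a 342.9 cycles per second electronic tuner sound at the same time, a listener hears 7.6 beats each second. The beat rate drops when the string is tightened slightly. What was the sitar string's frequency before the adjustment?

|f − 342.9| = 7.6, so the sitar string was at either 335.3 Hz or 350.5 Hz.
Increasing tension raises a string's frequency; the adjustment raises the sitar string's frequency.
The beat rate fell, so the adjustment moved the sitar string toward 342.9 Hz — it must have started below the reference.

335.3 Hz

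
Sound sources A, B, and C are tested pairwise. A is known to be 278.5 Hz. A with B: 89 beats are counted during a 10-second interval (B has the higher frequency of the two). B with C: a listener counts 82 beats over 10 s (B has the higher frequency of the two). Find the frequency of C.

279.2 Hz

A–B: Beat frequency = 89/10 = 8.9 Hz.
B is above A, so f_B = 278.5 + 8.9 = 287.4 Hz.
B–C: Beat frequency = 82/10 = 8.2 Hz.
C is below B, so f_C = 287.4 − 8.2 = 279.2 Hz.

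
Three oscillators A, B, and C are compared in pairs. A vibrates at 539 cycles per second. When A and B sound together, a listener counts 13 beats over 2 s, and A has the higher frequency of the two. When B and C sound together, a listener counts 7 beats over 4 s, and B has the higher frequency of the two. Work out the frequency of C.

A–B: Beat frequency = 13/2 = 6.5 Hz.
B is below A, so f_B = 539 − 6.5 = 532.5 Hz.
B–C: Beat frequency = 7/4 = 1.75 Hz.
C is below B, so f_C = 532.5 − 1.75 = 530.75 Hz.

530.75 Hz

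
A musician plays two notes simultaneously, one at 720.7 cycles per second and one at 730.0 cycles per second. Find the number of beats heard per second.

9.3 Hz

The beat frequency equals the magnitude of the frequency difference.
|720.7 − 730.0| = 9.3 Hz.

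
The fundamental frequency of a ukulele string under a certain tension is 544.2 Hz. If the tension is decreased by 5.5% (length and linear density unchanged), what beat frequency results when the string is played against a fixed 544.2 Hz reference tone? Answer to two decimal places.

For a string, f ∝ √T, so the new frequency is 544.2·√0.945 = 529.0229 Hz.
f_beat = |529.0229 − 544.2| = 15.18 Hz.

15.18 Hz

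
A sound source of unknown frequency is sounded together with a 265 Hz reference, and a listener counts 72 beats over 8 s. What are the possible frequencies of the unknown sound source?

256 Hz or 274 Hz

Beat frequency = 72/8 = 9 Hz.
|f − 265| = 9, so f = 265 ± 9.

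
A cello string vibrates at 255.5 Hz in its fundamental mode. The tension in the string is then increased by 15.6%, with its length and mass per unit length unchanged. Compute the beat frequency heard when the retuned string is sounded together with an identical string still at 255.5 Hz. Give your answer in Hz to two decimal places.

19.21 Hz

For a string, f ∝ √T, so the new frequency is 255.5·√1.156 = 274.7071 Hz.
f_beat = |274.7071 − 255.5| = 19.21 Hz.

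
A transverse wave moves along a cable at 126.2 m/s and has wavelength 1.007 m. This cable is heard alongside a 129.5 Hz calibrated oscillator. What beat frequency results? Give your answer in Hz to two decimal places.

Source frequency f = v/λ = 126.2/1.007 = 125.3227 Hz.
f_beat = |125.3227 − 129.5| = 4.18 Hz.

4.18 Hz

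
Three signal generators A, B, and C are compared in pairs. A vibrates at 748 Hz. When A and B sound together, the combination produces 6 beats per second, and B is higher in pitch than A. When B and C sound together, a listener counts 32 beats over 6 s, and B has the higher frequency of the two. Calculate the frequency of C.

B is above A, so f_B = 748 + 6 = 754 Hz.
B–C: Beat frequency = 32/6 = 5.3333 Hz.
C is below B, so f_C = 754 − 5.3333 = 748.6667 Hz.

748.6667 Hz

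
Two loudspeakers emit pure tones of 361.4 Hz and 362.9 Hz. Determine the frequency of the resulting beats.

1.5 Hz

The beat frequency equals the magnitude of the frequency difference.
|361.4 − 362.9| = 1.5 Hz.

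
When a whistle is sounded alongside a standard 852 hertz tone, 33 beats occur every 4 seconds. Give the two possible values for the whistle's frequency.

843.75 Hz or 860.25 Hz

Beat frequency = 33/4 = 8.25 Hz.
|f − 852| = 8.25, so f = 852 ± 8.25.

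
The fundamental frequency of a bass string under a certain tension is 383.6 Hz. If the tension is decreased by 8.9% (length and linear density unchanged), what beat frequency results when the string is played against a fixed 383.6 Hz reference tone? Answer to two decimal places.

For a string, f ∝ √T, so the new frequency is 383.6·√0.911 = 366.1321 Hz.
f_beat = |366.1321 − 383.6| = 17.47 Hz.

17.47 Hz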